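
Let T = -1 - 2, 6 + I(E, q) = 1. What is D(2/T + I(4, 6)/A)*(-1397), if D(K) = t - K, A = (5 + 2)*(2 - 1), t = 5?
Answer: -187198/21 ≈ -8914.2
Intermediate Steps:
I(E, q) = -5 (I(E, q) = -6 + 1 = -5)
T = -3
A = 7 (A = 7*1 = 7)
D(K) = 5 - K
D(2/T + I(4, 6)/A)*(-1397) = (5 - (2/(-3) - 5/7))*(-1397) = (5 - (2*(-1/3) - 5*1/7))*(-1397) = (5 - (-2/3 - 5/7))*(-1397) = (5 - 1*(-29/21))*(-1397) = (5 + 29/21)*(-1397) = (134/21)*(-1397) = -187198/21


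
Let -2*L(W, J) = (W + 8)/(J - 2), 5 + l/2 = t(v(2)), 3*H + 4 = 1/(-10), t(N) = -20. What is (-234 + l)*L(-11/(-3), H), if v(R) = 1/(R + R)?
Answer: -49700/101 ≈ -492.08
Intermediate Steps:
v(R) = 1/(2*R)
H = -41/30 (H = -4/3 + (⅓)/(-10) = -4/3 + (⅓)*(-⅒) = -4/3 - 1/30 = -41/30 ≈ -1.3667)
l = -50 (l = -10 + 2*(-20) = -10 - 40 = -50)
L(W, J) = -(8 + W)/(2*(-2 + J)) (L(W, J) = -(W + 8)/(2*(J - 2)) = -(8 + W)/(2*(-2 + J)))
(-234 + l)*L(-11/(-3), H) = (-234 - 50)*((-8 - (-11)/(-3))/(2*(-2 - 41/30))) = -142*(-8 - (-11)*(-1)/3)/(-101/30) = -142*(-30)*(-8 - 1*11/3)/101 = -142*(-30)*(-8 - 11/3)/101 = -142*(-30)*(-35)/(101*3) = -284*175/101 = -49700/101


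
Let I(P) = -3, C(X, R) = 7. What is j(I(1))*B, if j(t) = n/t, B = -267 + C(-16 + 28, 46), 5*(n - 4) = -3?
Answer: 884/3 ≈ 294.67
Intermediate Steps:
n = 17/5 (n = 4 + (⅕)*(-3) = 4 - ⅗ = 17/5 ≈ 3.4000)
B = -260 (B = -267 + 7 = -260)
j(t) = 17/(5*t)
j(I(1))*B = ((17/5)/(-3))*(-260) = ((17/5)*(-⅓))*(-260) = -17/15*(-260) = 884/3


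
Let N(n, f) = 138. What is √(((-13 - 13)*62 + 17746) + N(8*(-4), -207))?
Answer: 12*√113 ≈ 127.56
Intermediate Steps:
√(((-13 - 13)*62 + 17746) + N(8*(-4), -207)) = √(((-13 - 13)*62 + 17746) + 138) = √((-26*62 + 17746) + 138) = √((-1612 + 17746) + 138) = √(16134 + 138) = √16272 = 12*√113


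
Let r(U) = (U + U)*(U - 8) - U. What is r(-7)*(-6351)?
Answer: -1378167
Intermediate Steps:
r(U) = -U + 2*U*(-8 + U) (r(U) = (2*U)*(-8 + U) - U = 2*U*(-8 + U) - U = -U + 2*U*(-8 + U))
r(-7)*(-6351) = -7*(-17 + 2*(-7))*(-6351) = -7*(-17 - 14)*(-6351) = -7*(-31)*(-6351) = 217*(-6351) = -1378167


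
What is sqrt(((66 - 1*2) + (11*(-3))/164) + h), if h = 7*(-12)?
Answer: I*sqrt(135833)/82 ≈ 4.4946*I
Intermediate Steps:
h = -84
sqrt(((66 - 1*2) + (11*(-3))/164) + h) = sqrt(((66 - 1*2) + (11*(-3))/164) - 84) = sqrt(((66 - 2) - 33*1/164) - 84) = sqrt((64 - 33/164) - 84) = sqrt(10463/164 - 84) = sqrt(-3313/164) = I*sqrt(135833)/82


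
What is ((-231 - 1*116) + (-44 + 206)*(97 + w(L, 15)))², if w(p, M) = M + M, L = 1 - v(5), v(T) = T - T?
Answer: 409131529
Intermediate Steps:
v(T) = 0
L = 1 (L = 1 - 1*0 = 1 + 0 = 1)
w(p, M) = 2*M
((-231 - 1*116) + (-44 + 206)*(97 + w(L, 15)))² = ((-231 - 1*116) + (-44 + 206)*(97 + 2*15))² = ((-231 - 116) + 162*(97 + 30))² = (-347 + 162*127)² = (-347 + 20574)² = 20227² = 409131529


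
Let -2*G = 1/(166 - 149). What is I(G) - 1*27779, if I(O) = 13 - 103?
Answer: -27869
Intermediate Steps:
G = -1/34 (G = -1/(2*(166 - 149)) = -½/17 = -½*1/17 = -1/34 ≈ -0.029412)
I(O) = -90
I(G) - 1*27779 = -90 - 1*27779 = -90 - 27779 = -27869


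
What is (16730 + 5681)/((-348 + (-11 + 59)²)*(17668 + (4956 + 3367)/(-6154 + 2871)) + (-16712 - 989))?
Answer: 10510759/16197359699 ≈ 0.00064892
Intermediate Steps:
(16730 + 5681)/((-348 + (-11 + 59)²)*(17668 + (4956 + 3367)/(-6154 + 2871)) + (-16712 - 989)) = 22411/((-348 + 48²)*(17668 + 8323/(-3283)) - 17701) = 22411/((-348 + 2304)*(17668 + 8323*(-1/3283)) - 17701) = 22411/(1956*(17668 - 1189/469) - 17701) = 22411/(1956*(8285103/469) - 17701) = 22411/(16205661468/469 - 17701) = 22411/(16197359699/469) = 22411*(469/16197359699) = 10510759/16197359699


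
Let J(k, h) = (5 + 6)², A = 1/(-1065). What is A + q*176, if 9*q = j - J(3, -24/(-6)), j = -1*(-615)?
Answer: 30865117/3195 ≈ 9660.4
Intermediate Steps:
A = -1/1065 ≈ -0.00093897
J(k, h) = 121 (J(k, h) = 11² = 121)
j = 615
q = 494/9 (q = (615 - 1*121)/9 = (615 - 121)/9 = (⅑)*494 = 494/9 ≈ 54.889)
A + q*176 = -1/1065 + (494/9)*176 = -1/1065 + 86944/9 = 30865117/3195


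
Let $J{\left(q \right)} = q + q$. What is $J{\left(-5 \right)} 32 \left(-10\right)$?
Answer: $3200$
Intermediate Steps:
$J{\left(q \right)} = 2 q$
$J{\left(-5 \right)} 32 \left(-10\right) = 2 \left(-5\right) 32 \left(-10\right) = \left(-10\right) 32 \left(-10\right) = \left(-320\right) \left(-10\right) = 3200$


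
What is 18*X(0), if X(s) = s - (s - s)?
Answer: 0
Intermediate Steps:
X(s) = s (X(s) = s - 1*0 = s + 0 = s)
18*X(0) = 18*0 = 0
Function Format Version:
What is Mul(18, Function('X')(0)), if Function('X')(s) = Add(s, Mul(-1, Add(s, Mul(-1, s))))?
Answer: 0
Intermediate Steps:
Function('X')(s) = s (Function('X')(s) = Add(s, Mul(-1, 0)) = Add(s, 0) = s)
Mul(18, Function('X')(0)) = Mul(18, 0) = 0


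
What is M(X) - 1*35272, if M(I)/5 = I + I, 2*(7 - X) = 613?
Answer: -38267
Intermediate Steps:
X = -599/2 (X = 7 - ½*613 = 7 - 613/2 = -599/2 ≈ -299.50)
M(I) = 10*I (M(I) = 5*(I + I) = 5*(2*I) = 10*I)
M(X) - 1*35272 = 10*(-599/2) - 1*35272 = -2995 - 35272 = -38267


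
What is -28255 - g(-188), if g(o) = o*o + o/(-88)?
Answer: -1399225/22 ≈ -63601.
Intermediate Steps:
g(o) = o² - o/88 (g(o) = o² + o*(-1/88) = o² - o/88)
-28255 - g(-188) = -28255 - (-188)*(-1/88 - 188) = -28255 - (-188)*(-16545)/88 = -28255 - 1*777615/22 = -28255 - 777615/22 = -1399225/22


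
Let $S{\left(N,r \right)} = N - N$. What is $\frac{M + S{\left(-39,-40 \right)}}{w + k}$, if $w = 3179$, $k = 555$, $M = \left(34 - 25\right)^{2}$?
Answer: $\frac{81}{3734} \approx 0.021693$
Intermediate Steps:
$M = 81$ ($M = 9^{2} = 81$)
$S{\left(N,r \right)} = 0$
$\frac{M + S{\left(-39,-40 \right)}}{w + k} = \frac{81 + 0}{3179 + 555} = \frac{81}{3734}$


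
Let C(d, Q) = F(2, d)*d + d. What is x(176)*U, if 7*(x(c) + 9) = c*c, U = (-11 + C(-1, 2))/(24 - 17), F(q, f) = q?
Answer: -61826/7 ≈ -8832.3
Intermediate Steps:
C(d, Q) = 3*d (C(d, Q) = 2*d + d = 3*d)
U = -2 (U = (-11 + 3*(-1))/(24 - 17) = (-11 - 3)/7 = -14*⅐ = -2)
x(c) = -9 + c²/7 (x(c) = -9 + (c*c)/7 = -9 + c²/7)
x(176)*U = (-9 + (⅐)*176²)*(-2) = (-9 + (⅐)*30976)*(-2) = (-9 + 30976/7)*(-2) = (30913/7)*(-2) = -61826/7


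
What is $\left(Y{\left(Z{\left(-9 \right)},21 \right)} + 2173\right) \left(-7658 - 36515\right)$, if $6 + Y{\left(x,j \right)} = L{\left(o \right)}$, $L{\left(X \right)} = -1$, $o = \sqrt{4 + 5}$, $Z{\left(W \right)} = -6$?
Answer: $-95678718$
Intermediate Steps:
$o = 3$ ($o = \sqrt{9} = 3$)
$Y{\left(x,j \right)} = -7$ ($Y{\left(x,j \right)} = -6 - 1 = -7$)
$\left(Y{\left(Z{\left(-9 \right)},21 \right)} + 2173\right) \left(-7658 - 36515\right) = \left(-7 + 2173\right) \left(-7658 - 36515\right) = 2166 \left(-44173\right) = -95678718$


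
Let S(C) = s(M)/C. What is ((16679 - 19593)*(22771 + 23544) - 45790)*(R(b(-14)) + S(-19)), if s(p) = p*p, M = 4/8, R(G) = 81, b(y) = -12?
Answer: -207743098375/19 ≈ -1.0934e+10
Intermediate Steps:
M = ½ (M = 4*(⅛) = ½ ≈ 0.50000)
s(p) = p²
S(C) = 1/(4*C) (S(C) = (½)²/C = 1/(4*C))
((16679 - 19593)*(22771 + 23544) - 45790)*(R(b(-14)) + S(-19)) = ((16679 - 19593)*(22771 + 23544) - 45790)*(81 + (¼)/(-19)) = (-2914*46315 - 45790)*(81 + (¼)*(-1/19)) = (-134961910 - 45790)*(81 - 1/76) = -135007700*6155/76 = -207743098375/19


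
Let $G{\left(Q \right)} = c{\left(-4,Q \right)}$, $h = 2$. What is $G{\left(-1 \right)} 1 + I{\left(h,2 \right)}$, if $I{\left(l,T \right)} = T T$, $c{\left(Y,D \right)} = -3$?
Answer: $1$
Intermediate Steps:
$G{\left(Q \right)} = -3$
$I{\left(l,T \right)} = T^{2}$
$G{\left(-1 \right)} 1 + I{\left(h,2 \right)} = \left(-3\right) 1 + 2^{2} = -3 + 4 = 1$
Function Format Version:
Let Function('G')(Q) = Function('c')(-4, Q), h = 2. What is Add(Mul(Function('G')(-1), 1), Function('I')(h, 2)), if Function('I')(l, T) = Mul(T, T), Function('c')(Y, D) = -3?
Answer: 1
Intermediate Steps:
Function('G')(Q) = -3
Function('I')(l, T) = Pow(T, 2)
Add(Mul(Function('G')(-1), 1), Function('I')(h, 2)) = Add(Mul(-3, 1), Pow(2, 2)) = Add(-3, 4) = 1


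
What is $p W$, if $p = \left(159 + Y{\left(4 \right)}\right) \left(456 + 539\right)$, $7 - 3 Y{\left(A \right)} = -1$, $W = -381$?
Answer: $-61287025$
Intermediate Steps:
$Y{\left(A \right)} = \frac{8}{3}$ ($Y{\left(A \right)} = \frac{7}{3} - - \frac{1}{3} = \frac{7}{3} + \frac{1}{3} = \frac{8}{3}$)
$p = \frac{482575}{3}$ ($p = \left(159 + \frac{8}{3}\right) \left(456 + 539\right) = \frac{485}{3} \cdot 995 = \frac{482575}{3} \approx 1.6086 \cdot 10^{5}$)
$p W = \frac{482575}{3} \left(-381\right) = -61287025$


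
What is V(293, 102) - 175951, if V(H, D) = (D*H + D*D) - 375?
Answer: -136036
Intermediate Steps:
V(H, D) = -375 + D² + D*H (V(H, D) = (D*H + D²) - 375 = (D² + D*H) - 375 = -375 + D² + D*H)
V(293, 102) - 175951 = (-375 + 102² + 102*293) - 175951 = (-375 + 10404 + 29886) - 175951 = 39915 - 175951 = -136036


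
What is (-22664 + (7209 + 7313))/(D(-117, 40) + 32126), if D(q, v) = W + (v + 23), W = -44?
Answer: -2714/10715 ≈ -0.25329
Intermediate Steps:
D(q, v) = -21 + v (D(q, v) = -44 + (v + 23) = -44 + (23 + v) = -21 + v)
(-22664 + (7209 + 7313))/(D(-117, 40) + 32126) = (-22664 + (7209 + 7313))/((-21 + 40) + 32126) = (-22664 + 14522)/(19 + 32126) = -8142/32145 = -8142*1/32145 = -2714/10715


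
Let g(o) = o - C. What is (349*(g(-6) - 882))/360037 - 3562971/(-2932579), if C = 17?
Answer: 356560975672/1055836945423 ≈ 0.33770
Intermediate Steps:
g(o) = -17 + o (g(o) = o - 1*17 = o - 17 = -17 + o)
(349*(g(-6) - 882))/360037 - 3562971/(-2932579) = (349*((-17 - 6) - 882))/360037 - 3562971/(-2932579) = (349*(-23 - 882))*(1/360037) - 3562971*(-1/2932579) = (349*(-905))*(1/360037) + 3562971/2932579 = -315845*1/360037 + 3562971/2932579 = -315845/360037 + 3562971/2932579 = 356560975672/1055836945423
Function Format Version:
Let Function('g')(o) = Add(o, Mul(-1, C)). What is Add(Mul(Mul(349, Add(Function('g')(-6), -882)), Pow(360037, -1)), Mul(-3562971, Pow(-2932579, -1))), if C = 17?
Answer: Rational(356560975672, 1055836945423) ≈ 0.33770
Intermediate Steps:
Function('g')(o) = Add(-17, o) (Function('g')(o) = Add(o, Mul(-1, 17)) = Add(o, -17) = Add(-17, o))
Add(Mul(Mul(349, Add(Function('g')(-6), -882)), Pow(360037, -1)), Mul(-3562971, Pow(-2932579, -1))) = Add(Mul(Mul(349, Add(Add(-17, -6), -882)), Pow(360037, -1)), Mul(-3562971, Pow(-2932579, -1))) = Add(Mul(Mul(349, Add(-23, -882)), Rational(1, 360037)), Mul(-3562971, Rational(-1, 2932579))) = Add(Mul(Mul(349, -905), Rational(1, 360037)), Rational(3562971, 2932579)) = Add(Mul(-315845, Rational(1, 360037)), Rational(3562971, 2932579)) = Add(Rational(-315845, 360037), Rational(3562971, 2932579)) = Rational(356560975672, 1055836945423)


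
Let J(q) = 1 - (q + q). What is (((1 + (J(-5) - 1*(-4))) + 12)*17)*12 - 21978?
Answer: -16266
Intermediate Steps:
J(q) = 1 - 2*q
(((1 + (J(-5) - 1*(-4))) + 12)*17)*12 - 21978 = (((1 + ((1 - 2*(-5)) - 1*(-4))) + 12)*17)*12 - 21978 = (((1 + ((1 + 10) + 4)) + 12)*17)*12 - 21978 = (((1 + (11 + 4)) + 12)*17)*12 - 21978 = (((1 + 15) + 12)*17)*12 - 21978 = ((16 + 12)*17)*12 - 21978 = (28*17)*12 - 21978 = 476*12 - 21978 = 5712 - 21978 = -16266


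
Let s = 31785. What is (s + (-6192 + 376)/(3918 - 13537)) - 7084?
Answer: 237604735/9619 ≈ 24702.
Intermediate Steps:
(s + (-6192 + 376)/(3918 - 13537)) - 7084 = (31785 + (-6192 + 376)/(3918 - 13537)) - 7084 = (31785 - 5816/(-9619)) - 7084 = (31785 - 5816*(-1/9619)) - 7084 = (31785 + 5816/9619) - 7084 = 305745731/9619 - 7084 = 237604735/9619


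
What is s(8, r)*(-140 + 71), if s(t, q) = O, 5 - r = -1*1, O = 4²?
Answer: -1104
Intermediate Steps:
O = 16
r = 6 (r = 5 - (-1) = 5 - 1*(-1) = 5 + 1 = 6)
s(t, q) = 16
s(8, r)*(-140 + 71) = 16*(-140 + 71) = 16*(-69) = -1104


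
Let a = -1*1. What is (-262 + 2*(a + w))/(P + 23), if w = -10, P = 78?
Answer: -284/101 ≈ -2.8119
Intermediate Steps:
a = -1
(-262 + 2*(a + w))/(P + 23) = (-262 + 2*(-1 - 10))/(78 + 23) = (-262 + 2*(-11))/101 = (-262 - 22)*(1/101) = -284*1/101 = -284/101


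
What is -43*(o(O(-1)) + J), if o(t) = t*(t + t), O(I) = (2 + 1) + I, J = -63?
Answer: 2365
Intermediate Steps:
O(I) = 3 + I
o(t) = 2*t**2 (o(t) = t*(2*t) = 2*t**2)
-43*(o(O(-1)) + J) = -43*(2*(3 - 1)**2 - 63) = -43*(2*2**2 - 63) = -43*(2*4 - 63) = -43*(8 - 63) = -43*(-55) = 2365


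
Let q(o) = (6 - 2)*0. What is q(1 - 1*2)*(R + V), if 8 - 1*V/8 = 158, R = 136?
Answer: 0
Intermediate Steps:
q(o) = 0 (q(o) = 4*0 = 0)
V = -1200 (V = 64 - 8*158 = 64 - 1264 = -1200)
q(1 - 1*2)*(R + V) = 0*(136 - 1200) = 0*(-1064) = 0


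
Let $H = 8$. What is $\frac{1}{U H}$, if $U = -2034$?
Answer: $- \frac{1}{16272} \approx -6.1455 \cdot 10^{-5}$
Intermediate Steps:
$\frac{1}{U H} = \frac{1}{\left(-2034\right) 8} = \frac{1}{-16272} = - \frac{1}{16272}$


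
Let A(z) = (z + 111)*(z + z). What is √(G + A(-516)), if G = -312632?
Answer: 4*√6583 ≈ 324.54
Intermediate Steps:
A(z) = 2*z*(111 + z) (A(z) = (111 + z)*(2*z) = 2*z*(111 + z))
√(G + A(-516)) = √(-312632 + 2*(-516)*(111 - 516)) = √(-312632 + 2*(-516)*(-405)) = √(-312632 + 417960) = √105328 = 4*√6583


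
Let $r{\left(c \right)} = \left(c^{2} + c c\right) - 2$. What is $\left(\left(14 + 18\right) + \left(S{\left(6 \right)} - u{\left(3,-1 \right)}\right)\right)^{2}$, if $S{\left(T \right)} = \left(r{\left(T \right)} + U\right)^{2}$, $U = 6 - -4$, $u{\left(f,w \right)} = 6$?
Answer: $41293476$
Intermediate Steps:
$U = 10$ ($U = 6 + 4 = 10$)
$r{\left(c \right)} = -2 + 2 c^{2}$ ($r{\left(c \right)} = \left(c^{2} + c^{2}\right) - 2 = 2 c^{2} - 2 = -2 + 2 c^{2}$)
$S{\left(T \right)} = \left(8 + 2 T^{2}\right)^{2}$ ($S{\left(T \right)} = \left(\left(-2 + 2 T^{2}\right) + 10\right)^{2} = \left(8 + 2 T^{2}\right)^{2}$)
$\left(\left(14 + 18\right) + \left(S{\left(6 \right)} - u{\left(3,-1 \right)}\right)\right)^{2} = \left(\left(14 + 18\right) + \left(4 \left(4 + 6^{2}\right)^{2} - 6\right)\right)^{2} = \left(32 - \left(6 - 4 \left(4 + 36\right)^{2}\right)\right)^{2} = \left(32 - \left(6 - 4 \cdot 40^{2}\right)\right)^{2} = \left(32 + \left(4 \cdot 1600 - 6\right)\right)^{2} = \left(32 + \left(6400 - 6\right)\right)^{2} = \left(32 + 6394\right)^{2} = 6426^{2} = 41293476$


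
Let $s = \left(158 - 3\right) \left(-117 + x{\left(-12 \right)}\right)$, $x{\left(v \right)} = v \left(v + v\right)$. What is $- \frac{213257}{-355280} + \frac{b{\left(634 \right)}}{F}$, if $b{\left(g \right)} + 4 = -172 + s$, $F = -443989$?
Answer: $\frac{85329595053}{157740411920} \approx 0.54095$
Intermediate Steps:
$x{\left(v \right)} = 2 v^{2}$ ($x{\left(v \right)} = v 2 v = 2 v^{2}$)
$s = 26505$ ($s = \left(158 - 3\right) \left(-117 + 2 \left(-12\right)^{2}\right) = 155 \left(-117 + 2 \cdot 144\right) = 155 \left(-117 + 288\right) = 155 \cdot 171 = 26505$)
$b{\left(g \right)} = 26329$ ($b{\left(g \right)} = -4 + \left(-172 + 26505\right) = -4 + 26333 = 26329$)
$- \frac{213257}{-355280} + \frac{b{\left(634 \right)}}{F} = - \frac{213257}{-355280} + \frac{26329}{-443989} = \left(-213257\right) \left(- \frac{1}{355280}\right) + 26329 \left(- \frac{1}{443989}\right) = \frac{213257}{355280} - \frac{26329}{443989} = \frac{85329595053}{157740411920}$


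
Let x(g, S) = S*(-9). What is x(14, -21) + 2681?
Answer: 2870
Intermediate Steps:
x(g, S) = -9*S
x(14, -21) + 2681 = -9*(-21) + 2681 = 189 + 2681 = 2870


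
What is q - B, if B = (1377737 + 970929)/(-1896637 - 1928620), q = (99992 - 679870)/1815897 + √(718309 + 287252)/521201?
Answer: 2046753164756/6946272710529 + 3*√111729/521201 ≈ 0.29658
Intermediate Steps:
q = -579878/1815897 + 3*√111729/521201 (q = -579878*1/1815897 + √1005561*(1/521201) = -579878/1815897 + (3*√111729)*(1/521201) = -579878/1815897 + 3*√111729/521201 ≈ -0.31741)
B = -2348666/3825257 (B = 2348666/(-3825257) = 2348666*(-1/3825257) = -2348666/3825257 ≈ -0.61399)
q - B = (-579878/1815897 + 3*√111729/521201) - 1*(-2348666/3825257) = (-579878/1815897 + 3*√111729/521201) + 2348666/3825257 = 2046753164756/6946272710529 + 3*√111729/521201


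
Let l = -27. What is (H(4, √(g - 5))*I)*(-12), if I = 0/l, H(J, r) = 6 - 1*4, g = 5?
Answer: 0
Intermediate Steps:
H(J, r) = 2 (H(J, r) = 6 - 4 = 2)
I = 0 (I = 0/(-27) = 0*(-1/27) = 0)
(H(4, √(g - 5))*I)*(-12) = (2*0)*(-12) = 0*(-12) = 0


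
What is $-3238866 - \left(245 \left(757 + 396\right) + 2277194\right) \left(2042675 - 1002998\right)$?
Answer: $-2661242622549$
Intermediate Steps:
$-3238866 - \left(245 \left(757 + 396\right) + 2277194\right) \left(2042675 - 1002998\right) = -3238866 - \left(245 \cdot 1153 + 2277194\right) 1039677 = -3238866 - \left(282485 + 2277194\right) 1039677 = -3238866 - 2559679 \cdot 1039677 = -3238866 - 2661239383683 = -2661242622549$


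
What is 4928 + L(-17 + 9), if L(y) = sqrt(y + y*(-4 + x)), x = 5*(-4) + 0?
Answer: 4928 + 2*sqrt(46) ≈ 4941.6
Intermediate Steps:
x = -20 (x = -20 + 0 = -20)
L(y) = sqrt(23)*sqrt(-y) (L(y) = sqrt(y + y*(-4 - 20)) = sqrt(y + y*(-24)) = sqrt(y - 24*y) = sqrt(-23*y) = sqrt(23)*sqrt(-y))
4928 + L(-17 + 9) = 4928 + sqrt(23)*sqrt(-(-17 + 9)) = 4928 + sqrt(23)*sqrt(-1*(-8)) = 4928 + sqrt(23)*sqrt(8) = 4928 + sqrt(23)*(2*sqrt(2)) = 4928 + 2*sqrt(46)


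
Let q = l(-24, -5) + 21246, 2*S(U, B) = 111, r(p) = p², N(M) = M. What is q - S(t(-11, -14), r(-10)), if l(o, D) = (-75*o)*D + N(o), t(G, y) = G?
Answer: 24333/2 ≈ 12167.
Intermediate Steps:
l(o, D) = o - 75*D*o (l(o, D) = (-75*o)*D + o = -75*D*o + o = o - 75*D*o)
S(U, B) = 111/2 (S(U, B) = (½)*111 = 111/2)
q = 12222 (q = -24*(1 - 75*(-5)) + 21246 = -24*(1 + 375) + 21246 = -24*376 + 21246 = -9024 + 21246 = 12222)
q - S(t(-11, -14), r(-10)) = 12222 - 1*111/2 = 12222 - 111/2 = 24333/2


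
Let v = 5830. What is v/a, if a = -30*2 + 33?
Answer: -5830/27 ≈ -215.93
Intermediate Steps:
a = -27 (a = -60 + 33 = -27)
v/a = 5830/(-27) = 5830*(-1/27) = -5830/27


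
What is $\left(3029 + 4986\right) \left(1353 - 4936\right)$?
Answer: $-28717745$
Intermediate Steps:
$\left(3029 + 4986\right) \left(1353 - 4936\right) = 8015 \left(-3583\right) = -28717745$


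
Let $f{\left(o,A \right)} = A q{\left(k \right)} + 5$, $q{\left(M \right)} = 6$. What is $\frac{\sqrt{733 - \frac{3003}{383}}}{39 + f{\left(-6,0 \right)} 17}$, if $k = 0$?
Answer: $\frac{\sqrt{26593222}}{23746} \approx 0.21717$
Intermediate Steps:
$f{\left(o,A \right)} = 5 + 6 A$ ($f{\left(o,A \right)} = A 6 + 5 = 6 A + 5 = 5 + 6 A$)
$\frac{\sqrt{733 - \frac{3003}{383}}}{39 + f{\left(-6,0 \right)} 17} = \frac{\sqrt{733 - \frac{3003}{383}}}{39 + \left(5 + 6 \cdot 0\right) 17} = \frac{\sqrt{733 - \frac{3003}{383}}}{39 + \left(5 + 0\right) 17} = \frac{\sqrt{733 - \frac{3003}{383}}}{39 + 5 \cdot 17} = \frac{\sqrt{\frac{277736}{383}}}{39 + 85} = \frac{\frac{2}{383} \sqrt{26593222}}{124} = \frac{2 \sqrt{26593222}}{383} \cdot \frac{1}{124} = \frac{\sqrt{26593222}}{23746}$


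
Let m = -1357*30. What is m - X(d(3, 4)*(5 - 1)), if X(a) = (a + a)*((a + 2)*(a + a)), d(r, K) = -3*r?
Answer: 135546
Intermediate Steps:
m = -40710
X(a) = 4*a²*(2 + a) (X(a) = (2*a)*((2 + a)*(2*a)) = (2*a)*(2*a*(2 + a)) = 4*a²*(2 + a))
m - X(d(3, 4)*(5 - 1)) = -40710 - 4*((-3*3)*(5 - 1))²*(2 + (-3*3)*(5 - 1)) = -40710 - 4*(-9*4)²*(2 - 9*4) = -40710 - 4*(-36)²*(2 - 36) = -40710 - 4*1296*(-34) = -40710 - 1*(-176256) = -40710 + 176256 = 135546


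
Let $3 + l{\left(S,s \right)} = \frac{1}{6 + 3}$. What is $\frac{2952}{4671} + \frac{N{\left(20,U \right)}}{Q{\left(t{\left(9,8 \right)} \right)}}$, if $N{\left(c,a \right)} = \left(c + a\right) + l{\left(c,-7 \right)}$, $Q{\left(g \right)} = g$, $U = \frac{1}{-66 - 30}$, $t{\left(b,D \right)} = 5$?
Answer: $\frac{201893}{49824} \approx 4.0521$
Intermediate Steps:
$l{\left(S,s \right)} = - \frac{26}{9}$ ($l{\left(S,s \right)} = -3 + \frac{1}{6 + 3} = -3 + \frac{1}{9} = - \frac{26}{9}$)
$U = - \frac{1}{96}$ ($U = \frac{1}{-96} = - \frac{1}{96} \approx -0.010417$)
$N{\left(c,a \right)} = - \frac{26}{9} + a + c$ ($N{\left(c,a \right)} = \left(c + a\right) - \frac{26}{9} = \left(a + c\right) - \frac{26}{9} = - \frac{26}{9} + a + c$)
$\frac{2952}{4671} + \frac{N{\left(20,U \right)}}{Q{\left(t{\left(9,8 \right)} \right)}} = \frac{2952}{4671} + \frac{- \frac{26}{9} - \frac{1}{96} + 20}{5} = 2952 \cdot \frac{1}{4671} + \frac{4925}{288} \cdot \frac{1}{5} = \frac{328}{519} + \frac{985}{288} = \frac{201893}{49824}$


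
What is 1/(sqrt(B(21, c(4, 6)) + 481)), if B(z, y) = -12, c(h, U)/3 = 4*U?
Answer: sqrt(469)/469 ≈ 0.046176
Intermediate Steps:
c(h, U) = 12*U (c(h, U) = 3*(4*U) = 12*U)
1/(sqrt(B(21, c(4, 6)) + 481)) = 1/(sqrt(-12 + 481)) = 1/(sqrt(469)) = sqrt(469)/469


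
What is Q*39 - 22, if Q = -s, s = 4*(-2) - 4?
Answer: 446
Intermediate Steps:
s = -12 (s = -8 - 4 = -12)
Q = 12 (Q = -1*(-12) = 12)
Q*39 - 22 = 12*39 - 22 = 468 - 22 = 446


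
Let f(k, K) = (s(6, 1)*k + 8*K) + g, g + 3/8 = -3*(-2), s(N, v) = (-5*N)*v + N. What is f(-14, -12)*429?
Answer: 842985/8 ≈ 1.0537e+5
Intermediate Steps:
s(N, v) = N - 5*N*v (s(N, v) = -5*N*v + N = N - 5*N*v)
g = 45/8 (g = -3/8 - 3*(-2) = -3/8 + 6 = 45/8 ≈ 5.6250)
f(k, K) = 45/8 - 24*k + 8*K (f(k, K) = ((6*(1 - 5*1))*k + 8*K) + 45/8 = ((6*(1 - 5))*k + 8*K) + 45/8 = ((6*(-4))*k + 8*K) + 45/8 = (-24*k + 8*K) + 45/8 = 45/8 - 24*k + 8*K)
f(-14, -12)*429 = (45/8 - 24*(-14) + 8*(-12))*429 = (45/8 + 336 - 96)*429 = (1965/8)*429 = 842985/8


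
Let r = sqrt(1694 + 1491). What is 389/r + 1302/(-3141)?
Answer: -434/1047 + 389*sqrt(65)/455 ≈ 6.4783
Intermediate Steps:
r = 7*sqrt(65) (r = sqrt(3185) = 7*sqrt(65) ≈ 56.436)
389/r + 1302/(-3141) = 389/((7*sqrt(65))) + 1302/(-3141) = 389*(sqrt(65)/455) + 1302*(-1/3141) = 389*sqrt(65)/455 - 434/1047 = -434/1047 + 389*sqrt(65)/455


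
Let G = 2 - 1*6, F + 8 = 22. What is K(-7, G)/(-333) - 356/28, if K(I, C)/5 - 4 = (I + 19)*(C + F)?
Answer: -33977/2331 ≈ -14.576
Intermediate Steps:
F = 14 (F = -8 + 22 = 14)
G = -4 (G = 2 - 6 = -4)
K(I, C) = 20 + 5*(14 + C)*(19 + I) (K(I, C) = 20 + 5*((I + 19)*(C + 14)) = 20 + 5*((19 + I)*(14 + C)) = 20 + 5*((14 + C)*(19 + I)) = 20 + 5*(14 + C)*(19 + I))
K(-7, G)/(-333) - 356/28 = (1350 + 70*(-7) + 95*(-4) + 5*(-4)*(-7))/(-333) - 356/28 = (1350 - 490 - 380 + 140)*(-1/333) - 356*1/28 = 620*(-1/333) - 89/7 = -620/333 - 89/7 = -33977/2331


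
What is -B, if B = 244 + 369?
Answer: -613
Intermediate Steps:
B = 613
-B = -1*613 = -613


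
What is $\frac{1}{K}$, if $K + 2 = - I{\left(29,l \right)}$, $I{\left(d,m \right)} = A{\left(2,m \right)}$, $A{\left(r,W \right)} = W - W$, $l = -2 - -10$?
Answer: $- \frac{1}{2} \approx -0.5$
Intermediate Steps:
$l = 8$ ($l = -2 + 10 = 8$)
$A{\left(r,W \right)} = 0$
$I{\left(d,m \right)} = 0$
$K = -2$ ($K = -2 - 0 = -2 + 0 = -2$)
$\frac{1}{K} = \frac{1}{-2} = - \frac{1}{2}$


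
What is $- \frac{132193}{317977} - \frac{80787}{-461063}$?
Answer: $- \frac{35260893260}{146607429551} \approx -0.24051$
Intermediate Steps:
$- \frac{132193}{317977} - \frac{80787}{-461063} = \left(-132193\right) \frac{1}{317977} - - \frac{80787}{461063} = - \frac{132193}{317977} + \frac{80787}{461063} = - \frac{35260893260}{146607429551}$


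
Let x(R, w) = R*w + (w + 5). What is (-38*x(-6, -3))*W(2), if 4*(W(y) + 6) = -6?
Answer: 5700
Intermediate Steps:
W(y) = -15/2 (W(y) = -6 + (¼)*(-6) = -6 - 3/2 = -15/2)
x(R, w) = 5 + w + R*w (x(R, w) = R*w + (5 + w) = 5 + w + R*w)
(-38*x(-6, -3))*W(2) = -38*(5 - 3 - 6*(-3))*(-15/2) = -38*(5 - 3 + 18)*(-15/2) = -38*20*(-15/2) = -760*(-15/2) = 5700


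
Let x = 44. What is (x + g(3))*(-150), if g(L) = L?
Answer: -7050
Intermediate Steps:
(x + g(3))*(-150) = (44 + 3)*(-150) = 47*(-150) = -7050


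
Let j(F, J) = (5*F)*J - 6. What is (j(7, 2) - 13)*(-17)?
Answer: -867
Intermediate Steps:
j(F, J) = -6 + 5*F*J (j(F, J) = 5*F*J - 6 = -6 + 5*F*J)
(j(7, 2) - 13)*(-17) = ((-6 + 5*7*2) - 13)*(-17) = ((-6 + 70) - 13)*(-17) = (64 - 13)*(-17) = 51*(-17) = -867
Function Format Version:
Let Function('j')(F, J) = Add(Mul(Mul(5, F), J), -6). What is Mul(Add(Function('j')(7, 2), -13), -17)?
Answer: -867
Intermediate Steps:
Function('j')(F, J) = Add(-6, Mul(5, F, J)) (Function('j')(F, J) = Add(Mul(5, F, J), -6) = Add(-6, Mul(5, F, J)))
Mul(Add(Function('j')(7, 2), -13), -17) = Mul(Add(Add(-6, Mul(5, 7, 2)), -13), -17) = Mul(Add(Add(-6, 70), -13), -17) = Mul(Add(64, -13), -17) = Mul(51, -17) = -867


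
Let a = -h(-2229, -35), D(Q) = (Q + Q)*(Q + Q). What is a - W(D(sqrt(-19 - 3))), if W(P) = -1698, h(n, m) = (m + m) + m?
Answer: 1803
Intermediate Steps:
h(n, m) = 3*m (h(n, m) = 2*m + m = 3*m)
D(Q) = 4*Q**2 (D(Q) = (2*Q)*(2*Q) = 4*Q**2)
a = 105 (a = -3*(-35) = -1*(-105) = 105)
a - W(D(sqrt(-19 - 3))) = 105 - 1*(-1698) = 105 + 1698 = 1803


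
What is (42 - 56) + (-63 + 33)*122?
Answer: -3674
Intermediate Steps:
(42 - 56) + (-63 + 33)*122 = -14 - 30*122 = -14 - 3660 = -3674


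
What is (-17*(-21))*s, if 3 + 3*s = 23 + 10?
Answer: 3570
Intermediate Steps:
s = 10 (s = -1 + (23 + 10)/3 = -1 + (1/3)*33 = -1 + 11 = 10)
(-17*(-21))*s = -17*(-21)*10 = 357*10 = 3570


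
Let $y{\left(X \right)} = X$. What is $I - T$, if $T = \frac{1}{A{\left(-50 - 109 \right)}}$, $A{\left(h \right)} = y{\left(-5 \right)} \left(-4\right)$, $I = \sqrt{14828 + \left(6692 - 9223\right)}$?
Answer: $- \frac{1}{20} + \sqrt{12297} \approx 110.84$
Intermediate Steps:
$I = \sqrt{12297}$ ($I = \sqrt{14828 - 2531} = \sqrt{12297} \approx 110.89$)
$A{\left(h \right)} = 20$ ($A{\left(h \right)} = \left(-5\right) \left(-4\right) = 20$)
$T = \frac{1}{20} \approx 0.05$
$I - T = \sqrt{12297} - \frac{1}{20} = - \frac{1}{20} + \sqrt{12297}$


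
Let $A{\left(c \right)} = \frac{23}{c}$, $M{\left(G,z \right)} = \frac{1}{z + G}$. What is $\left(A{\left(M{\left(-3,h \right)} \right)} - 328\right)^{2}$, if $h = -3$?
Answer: $217156$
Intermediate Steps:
$M{\left(G,z \right)} = \frac{1}{G + z}$
$\left(A{\left(M{\left(-3,h \right)} \right)} - 328\right)^{2} = \left(\frac{23}{\frac{1}{-3 - 3}} - 328\right)^{2} = \left(\frac{23}{\frac{1}{-6}} - 328\right)^{2} = \left(\frac{23}{- \frac{1}{6}} - 328\right)^{2} = \left(23 \left(-6\right) - 328\right)^{2} = \left(-138 - 328\right)^{2} = \left(-466\right)^{2} = 217156$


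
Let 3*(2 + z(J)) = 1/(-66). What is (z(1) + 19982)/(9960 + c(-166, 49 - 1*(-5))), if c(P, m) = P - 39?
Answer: 3956039/1931490 ≈ 2.0482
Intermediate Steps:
z(J) = -397/198 (z(J) = -2 + (1/3)/(-66) = -2 + (1/3)*(-1/66) = -2 - 1/198 = -397/198)
c(P, m) = -39 + P
(z(1) + 19982)/(9960 + c(-166, 49 - 1*(-5))) = (-397/198 + 19982)/(9960 + (-39 - 166)) = 3956039/(198*(9960 - 205)) = (3956039/198)/9755 = (3956039/198)*(1/9755) = 3956039/1931490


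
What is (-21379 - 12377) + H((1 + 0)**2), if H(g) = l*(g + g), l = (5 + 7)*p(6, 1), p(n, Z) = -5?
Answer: -33876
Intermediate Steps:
l = -60 (l = (5 + 7)*(-5) = 12*(-5) = -60)
H(g) = -120*g (H(g) = -60*(g + g) = -120*g)
(-21379 - 12377) + H((1 + 0)**2) = (-21379 - 12377) - 120*(1 + 0)**2 = -33756 - 120*1**2 = -33756 - 120*1 = -33756 - 120 = -33876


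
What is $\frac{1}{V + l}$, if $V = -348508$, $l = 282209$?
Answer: $- \frac{1}{66299} \approx -1.5083 \cdot 10^{-5}$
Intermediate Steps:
$\frac{1}{V + l} = \frac{1}{-348508 + 282209} = \frac{1}{-66299} = - \frac{1}{66299}$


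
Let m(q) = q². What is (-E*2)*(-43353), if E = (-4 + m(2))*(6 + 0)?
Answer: 0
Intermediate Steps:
E = 0 (E = (-4 + 2²)*(6 + 0) = (-4 + 4)*6 = 0*6 = 0)
(-E*2)*(-43353) = (-1*0*2)*(-43353) = (0*2)*(-43353) = 0*(-43353) = 0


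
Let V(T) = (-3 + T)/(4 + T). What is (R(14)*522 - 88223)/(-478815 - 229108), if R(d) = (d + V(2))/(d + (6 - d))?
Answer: 174039/1415846 ≈ 0.12292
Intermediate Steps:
V(T) = (-3 + T)/(4 + T)
R(d) = -1/36 + d/6 (R(d) = (d + (-3 + 2)/(4 + 2))/(d + (6 - d)) = (d - 1/6)/6 = (d + (⅙)*(-1))*(⅙) = (d - ⅙)*(⅙) = (-⅙ + d)*(⅙) = -1/36 + d/6)
(R(14)*522 - 88223)/(-478815 - 229108) = ((-1/36 + (⅙)*14)*522 - 88223)/(-478815 - 229108) = ((-1/36 + 7/3)*522 - 88223)/(-707923) = ((83/36)*522 - 88223)*(-1/707923) = (2407/2 - 88223)*(-1/707923) = -174039/2*(-1/707923) = 174039/1415846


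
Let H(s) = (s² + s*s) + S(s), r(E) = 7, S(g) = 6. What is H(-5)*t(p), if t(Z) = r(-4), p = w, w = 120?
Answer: 392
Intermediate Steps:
p = 120
t(Z) = 7
H(s) = 6 + 2*s² (H(s) = (s² + s*s) + 6 = (s² + s²) + 6 = 2*s² + 6 = 6 + 2*s²)
H(-5)*t(p) = (6 + 2*(-5)²)*7 = (6 + 2*25)*7 = (6 + 50)*7 = 56*7 = 392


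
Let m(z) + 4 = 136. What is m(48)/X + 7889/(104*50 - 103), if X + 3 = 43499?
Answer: 85953187/55424778 ≈ 1.5508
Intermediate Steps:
X = 43496 (X = -3 + 43499 = 43496)
m(z) = 132 (m(z) = -4 + 136 = 132)
m(48)/X + 7889/(104*50 - 103) = 132/43496 + 7889/(104*50 - 103) = 132*(1/43496) + 7889/(5200 - 103) = 33/10874 + 7889/5097 = 85953187/55424778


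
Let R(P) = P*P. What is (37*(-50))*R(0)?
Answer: 0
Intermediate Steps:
R(P) = P²
(37*(-50))*R(0) = (37*(-50))*0² = -1850*0 = 0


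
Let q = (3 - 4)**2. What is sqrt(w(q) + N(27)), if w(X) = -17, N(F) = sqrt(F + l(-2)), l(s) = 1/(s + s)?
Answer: sqrt(-68 + 2*sqrt(107))/2 ≈ 3.4392*I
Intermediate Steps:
l(s) = 1/(2*s)
N(F) = sqrt(-1/4 + F) (N(F) = sqrt(F + (1/2)/(-2)) = sqrt(F + (1/2)*(-1/2)) = sqrt(F - 1/4) = sqrt(-1/4 + F))
q = 1 (q = (-1)**2 = 1)
sqrt(w(q) + N(27)) = sqrt(-17 + sqrt(-1 + 4*27)/2) = sqrt(-17 + sqrt(-1 + 108)/2) = sqrt(-17 + sqrt(107)/2)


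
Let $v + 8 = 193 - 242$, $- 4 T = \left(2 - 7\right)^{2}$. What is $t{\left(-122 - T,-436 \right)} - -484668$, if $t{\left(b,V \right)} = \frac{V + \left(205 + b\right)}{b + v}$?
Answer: $\frac{334906975}{691} \approx 4.8467 \cdot 10^{5}$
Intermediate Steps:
$T = - \frac{25}{4}$ ($T = - \frac{\left(2 - 7\right)^{2}}{4} = - \frac{\left(-5\right)^{2}}{4} = \left(- \frac{1}{4}\right) 25 = - \frac{25}{4} \approx -6.25$)
$v = -57$ ($v = -8 + \left(193 - 242\right) = -8 - 49 = -57$)
$t{\left(b,V \right)} = \frac{205 + V + b}{-57 + b}$ ($t{\left(b,V \right)} = \frac{V + \left(205 + b\right)}{b - 57} = \frac{205 + V + b}{-57 + b}$)
$t{\left(-122 - T,-436 \right)} - -484668 = \frac{205 - 436 - \frac{463}{4}}{-57 - \frac{463}{4}} - -484668 = \frac{205 - 436 + \left(-122 + \frac{25}{4}\right)}{-57 + \left(-122 + \frac{25}{4}\right)} + 484668 = \frac{205 - 436 - \frac{463}{4}}{-57 - \frac{463}{4}} + 484668 = \frac{1}{- \frac{691}{4}} \left(- \frac{1387}{4}\right) + 484668 = \left(- \frac{4}{691}\right) \left(- \frac{1387}{4}\right) + 484668 = \frac{1387}{691} + 484668 = \frac{334906975}{691}$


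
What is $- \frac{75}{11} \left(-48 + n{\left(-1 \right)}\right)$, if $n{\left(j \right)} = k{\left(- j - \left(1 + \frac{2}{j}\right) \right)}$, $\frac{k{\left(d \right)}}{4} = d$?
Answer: $\frac{3000}{11} \approx 272.73$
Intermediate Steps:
$k{\left(d \right)} = 4 d$
$n{\left(j \right)} = -4 - \frac{8}{j} - 4 j$ ($n{\left(j \right)} = 4 \left(- j - \left(1 + \frac{2}{j}\right)\right) = 4 \left(-1 - j - \frac{2}{j}\right) = -4 - \frac{8}{j} - 4 j$)
$- \frac{75}{11} \left(-48 + n{\left(-1 \right)}\right) = - \frac{75}{11} \left(-48 - -8\right) = \left(-75\right) \frac{1}{11} \left(-48 - -8\right) = - \frac{75 \left(-48 + \left(-4 + 8 + 4\right)\right)}{11} = - \frac{75 \left(-48 + 8\right)}{11} = \left(- \frac{75}{11}\right) \left(-40\right) = \frac{3000}{11}$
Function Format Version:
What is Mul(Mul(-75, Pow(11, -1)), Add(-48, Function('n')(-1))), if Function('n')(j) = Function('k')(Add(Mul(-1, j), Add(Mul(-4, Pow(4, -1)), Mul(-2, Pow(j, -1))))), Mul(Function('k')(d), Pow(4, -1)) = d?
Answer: Rational(3000, 11) ≈ 272.73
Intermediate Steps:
Function('k')(d) = Mul(4, d)
Function('n')(j) = Add(-4, Mul(-8, Pow(j, -1)), Mul(-4, j)) (Function('n')(j) = Mul(4, Add(Mul(-1, j), Add(Mul(-4, Pow(4, -1)), Mul(-2, Pow(j, -1))))) = Mul(4, Add(Mul(-1, j), Add(Mul(-4, Rational(1, 4)), Mul(-2, Pow(j, -1))))) = Mul(4, Add(Mul(-1, j), Add(-1, Mul(-2, Pow(j, -1))))) = Mul(4, Add(-1, Mul(-1, j), Mul(-2, Pow(j, -1)))) = Add(-4, Mul(-8, Pow(j, -1)), Mul(-4, j)))
Mul(Mul(-75, Pow(11, -1)), Add(-48, Function('n')(-1))) = Mul(Mul(-75, Pow(11, -1)), Add(-48, Add(-4, Mul(-8, Pow(-1, -1)), Mul(-4, -1)))) = Mul(Mul(-75, Rational(1, 11)), Add(-48, Add(-4, Mul(-8, -1), 4))) = Mul(Rational(-75, 11), Add(-48, Add(-4, 8, 4))) = Mul(Rational(-75, 11), Add(-48, 8)) = Mul(Rational(-75, 11), -40) = Rational(3000, 11)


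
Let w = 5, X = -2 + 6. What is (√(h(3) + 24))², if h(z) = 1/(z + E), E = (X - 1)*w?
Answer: 433/18 ≈ 24.056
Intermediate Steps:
X = 4
E = 15 (E = (4 - 1)*5 = 3*5 = 15)
h(z) = 1/(15 + z) (h(z) = 1/(z + 15) = 1/(15 + z))
(√(h(3) + 24))² = (√(1/(15 + 3) + 24))² = (√(1/18 + 24))² = (√(433/18))² = (√866/6)² = 433/18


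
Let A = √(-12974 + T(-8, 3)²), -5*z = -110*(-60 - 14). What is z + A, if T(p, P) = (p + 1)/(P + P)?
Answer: -1628 + I*√467015/6 ≈ -1628.0 + 113.9*I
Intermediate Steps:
T(p, P) = (1 + p)/(2*P) (T(p, P) = (1 + p)/((2*P)) = (1 + p)*(1/(2*P)) = (1 + p)/(2*P))
z = -1628 (z = -(-22)*(-60 - 14) = -(-22)*(-74) = -⅕*8140 = -1628)
A = I*√467015/6 (A = √(-12974 + ((½)*(1 - 8)/3)²) = √(-12974 + ((½)*(⅓)*(-7))²) = √(-12974 + (-7/6)²) = √(-12974 + 49/36) = √(-467015/36) = I*√467015/6 ≈ 113.9*I)
z + A = -1628 + I*√467015/6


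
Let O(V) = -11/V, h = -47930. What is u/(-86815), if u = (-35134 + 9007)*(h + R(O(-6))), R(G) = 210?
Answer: -249356088/17363 ≈ -14361.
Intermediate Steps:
u = 1246780440 (u = (-35134 + 9007)*(-47930 + 210) = -26127*(-47720) = 1246780440)
u/(-86815) = 1246780440/(-86815) = 1246780440*(-1/86815) = -249356088/17363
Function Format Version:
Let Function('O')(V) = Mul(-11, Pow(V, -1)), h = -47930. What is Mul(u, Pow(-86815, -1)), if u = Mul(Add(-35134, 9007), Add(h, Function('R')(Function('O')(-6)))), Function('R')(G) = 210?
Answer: Rational(-249356088, 17363) ≈ -14361.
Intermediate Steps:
u = 1246780440 (u = Mul(Add(-35134, 9007), Add(-47930, 210)) = Mul(-26127, -47720) = 1246780440)
Mul(u, Pow(-86815, -1)) = Mul(1246780440, Pow(-86815, -1)) = Mul(1246780440, Rational(-1, 86815)) = Rational(-249356088, 17363)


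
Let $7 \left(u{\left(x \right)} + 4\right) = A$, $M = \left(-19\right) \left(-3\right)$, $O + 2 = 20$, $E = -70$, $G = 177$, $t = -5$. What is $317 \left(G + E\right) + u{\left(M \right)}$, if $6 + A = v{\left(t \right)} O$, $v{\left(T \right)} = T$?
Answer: $\frac{237309}{7} \approx 33901.0$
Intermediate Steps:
$O = 18$ ($O = -2 + 20 = 18$)
$M = 57$
$A = -96$ ($A = -6 - 90 = -96$)
$u{\left(x \right)} = - \frac{124}{7}$ ($u{\left(x \right)} = -4 + \frac{1}{7} \left(-96\right) = -4 - \frac{96}{7} = - \frac{124}{7}$)
$317 \left(G + E\right) + u{\left(M \right)} = 317 \left(177 - 70\right) - \frac{124}{7} = 317 \cdot 107 - \frac{124}{7} = 33919 - \frac{124}{7} = \frac{237309}{7}$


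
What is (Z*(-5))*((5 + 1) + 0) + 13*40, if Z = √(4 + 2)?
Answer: 520 - 30*√6 ≈ 446.52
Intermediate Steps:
Z = √6 ≈ 2.4495
(Z*(-5))*((5 + 1) + 0) + 13*40 = (√6*(-5))*((5 + 1) + 0) + 13*40 = (-5*√6)*(6 + 0) + 520 = -5*√6*6 + 520 = -30*√6 + 520 = 520 - 30*√6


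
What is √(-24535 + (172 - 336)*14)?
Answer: I*√26831 ≈ 163.8*I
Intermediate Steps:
√(-24535 + (172 - 336)*14) = √(-24535 - 164*14) = √(-24535 - 2296) = √(-26831) = I*√26831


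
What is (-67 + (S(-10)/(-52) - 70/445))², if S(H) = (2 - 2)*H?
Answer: 35724529/7921 ≈ 4510.1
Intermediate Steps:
S(H) = 0 (S(H) = 0*H = 0)
(-67 + (S(-10)/(-52) - 70/445))² = (-67 + (0/(-52) - 70/445))² = (-67 + (0*(-1/52) - 70*1/445))² = (-67 + (0 - 14/89))² = (-67 - 14/89)² = (-5977/89)² = 35724529/7921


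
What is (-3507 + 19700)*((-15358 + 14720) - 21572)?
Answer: -359646530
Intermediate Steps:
(-3507 + 19700)*((-15358 + 14720) - 21572) = 16193*(-638 - 21572) = 16193*(-22210) = -359646530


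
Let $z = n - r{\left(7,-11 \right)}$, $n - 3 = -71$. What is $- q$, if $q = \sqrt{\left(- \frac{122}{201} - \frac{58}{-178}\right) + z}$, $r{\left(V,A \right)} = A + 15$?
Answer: $- \frac{i \sqrt{23131138893}}{17889} \approx - 8.5018 i$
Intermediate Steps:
$r{\left(V,A \right)} = 15 + A$
$n = -68$ ($n = 3 - 71 = -68$)
$z = -72$ ($z = -68 - \left(15 - 11\right) = -68 - 4 = -72$)
$q = \frac{i \sqrt{23131138893}}{17889}$ ($q = \sqrt{\left(- \frac{122}{201} - \frac{58}{-178}\right) - 72} = \sqrt{\left(\left(-122\right) \frac{1}{201} - - \frac{29}{89}\right) - 72} = \sqrt{\left(- \frac{122}{201} + \frac{29}{89}\right) - 72} = \sqrt{- \frac{5029}{17889} - 72} = \sqrt{- \frac{1293037}{17889}} = \frac{i \sqrt{23131138893}}{17889} \approx 8.5018 i$)
$- q = - \frac{i \sqrt{23131138893}}{17889}$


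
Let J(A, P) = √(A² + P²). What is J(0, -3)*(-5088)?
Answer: -15264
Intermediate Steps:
J(0, -3)*(-5088) = √(0² + (-3)²)*(-5088) = √(0 + 9)*(-5088) = √9*(-5088) = 3*(-5088) = -15264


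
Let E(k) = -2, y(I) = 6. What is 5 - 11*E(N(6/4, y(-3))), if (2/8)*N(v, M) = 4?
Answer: 27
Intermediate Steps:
N(v, M) = 16 (N(v, M) = 4*4 = 16)
5 - 11*E(N(6/4, y(-3))) = 5 - 11*(-2) = 5 + 22 = 27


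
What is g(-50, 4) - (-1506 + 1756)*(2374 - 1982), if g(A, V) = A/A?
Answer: -97999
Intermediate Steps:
g(A, V) = 1
g(-50, 4) - (-1506 + 1756)*(2374 - 1982) = 1 - (-1506 + 1756)*(2374 - 1982) = 1 - 250*392 = 1 - 1*98000 = 1 - 98000 = -97999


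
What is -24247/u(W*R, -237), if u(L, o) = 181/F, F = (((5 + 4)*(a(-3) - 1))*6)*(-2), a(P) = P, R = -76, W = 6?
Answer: -10474704/181 ≈ -57871.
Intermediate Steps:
F = 432 (F = (((5 + 4)*(-3 - 1))*6)*(-2) = ((9*(-4))*6)*(-2) = -36*6*(-2) = -216*(-2) = 432)
u(L, o) = 181/432
-24247/u(W*R, -237) = -24247/181/432 = -24247*432/181 = -10474704/181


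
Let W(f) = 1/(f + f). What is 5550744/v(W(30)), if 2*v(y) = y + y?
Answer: 333044640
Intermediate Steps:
W(f) = 1/(2*f)
v(y) = y (v(y) = (y + y)/2 = (2*y)/2 = y)
5550744/v(W(30)) = 5550744/(((1/2)/30)) = 5550744/(((1/2)*(1/30))) = 5550744/(1/60) = 5550744*60 = 333044640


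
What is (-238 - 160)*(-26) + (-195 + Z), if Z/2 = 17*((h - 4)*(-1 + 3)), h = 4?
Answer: 10153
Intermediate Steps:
Z = 0 (Z = 2*(17*((4 - 4)*(-1 + 3))) = 2*(17*(0*2)) = 2*(17*0) = 2*0 = 0)
(-238 - 160)*(-26) + (-195 + Z) = (-238 - 160)*(-26) + (-195 + 0) = -398*(-26) - 195 = 10348 - 195 = 10153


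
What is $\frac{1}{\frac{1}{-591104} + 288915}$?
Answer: $\frac{591104}{170778812159} \approx 3.4612 \cdot 10^{-6}$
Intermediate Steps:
$\frac{1}{\frac{1}{-591104} + 288915} = \frac{1}{- \frac{1}{591104} + 288915} = \frac{1}{\frac{170778812159}{591104}} = \frac{591104}{170778812159}$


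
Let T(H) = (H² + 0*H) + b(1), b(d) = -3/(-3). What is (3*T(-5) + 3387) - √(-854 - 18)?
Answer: 3465 - 2*I*√218 ≈ 3465.0 - 29.53*I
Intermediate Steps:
b(d) = 1 (b(d) = -3*(-⅓) = 1)
T(H) = 1 + H² (T(H) = (H² + 0*H) + 1 = (H² + 0) + 1 = H² + 1 = 1 + H²)
(3*T(-5) + 3387) - √(-854 - 18) = (3*(1 + (-5)²) + 3387) - √(-854 - 18) = (3*(1 + 25) + 3387) - √(-872) = (3*26 + 3387) - 2*I*√218 = (78 + 3387) - 2*I*√218 = 3465 - 2*I*√218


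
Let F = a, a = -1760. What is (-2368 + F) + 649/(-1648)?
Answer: -6803593/1648 ≈ -4128.4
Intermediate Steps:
F = -1760
(-2368 + F) + 649/(-1648) = (-2368 - 1760) + 649/(-1648) = -4128 + 649*(-1/1648) = -4128 - 649/1648 = -6803593/1648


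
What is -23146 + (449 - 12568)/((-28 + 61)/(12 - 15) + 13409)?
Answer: -310122227/13398 ≈ -23147.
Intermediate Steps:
-23146 + (449 - 12568)/((-28 + 61)/(12 - 15) + 13409) = -23146 - 12119/(33/(-3) + 13409) = -23146 - 12119/(-⅓*33 + 13409) = -23146 - 12119/(-11 + 13409) = -23146 - 12119/13398 = -310122227/13398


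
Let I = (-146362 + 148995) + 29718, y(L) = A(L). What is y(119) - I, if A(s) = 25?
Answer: -32326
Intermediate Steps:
y(L) = 25
I = 32351 (I = 2633 + 29718 = 32351)
y(119) - I = 25 - 1*32351 = 25 - 32351 = -32326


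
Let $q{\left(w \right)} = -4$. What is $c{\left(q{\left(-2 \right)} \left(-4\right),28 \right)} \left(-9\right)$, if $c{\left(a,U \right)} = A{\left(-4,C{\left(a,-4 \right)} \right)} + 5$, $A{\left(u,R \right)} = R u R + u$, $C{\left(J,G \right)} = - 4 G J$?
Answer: $2359287$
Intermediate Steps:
$C{\left(J,G \right)} = - 4 G J$
$A{\left(u,R \right)} = u + u R^{2}$ ($A{\left(u,R \right)} = u R^{2} + u = u + u R^{2}$)
$c{\left(a,U \right)} = 1 - 1024 a^{2}$ ($c{\left(a,U \right)} = - 4 \left(1 + \left(\left(-4\right) \left(-4\right) a\right)^{2}\right) + 5 = - 4 \left(1 + \left(16 a\right)^{2}\right) + 5 = - 4 \left(1 + 256 a^{2}\right) + 5 = \left(-4 - 1024 a^{2}\right) + 5 = 1 - 1024 a^{2}$)
$c{\left(q{\left(-2 \right)} \left(-4\right),28 \right)} \left(-9\right) = \left(1 - 1024 \left(\left(-4\right) \left(-4\right)\right)^{2}\right) \left(-9\right) = \left(1 - 1024 \cdot 16^{2}\right) \left(-9\right) = \left(1 - 262144\right) \left(-9\right) = \left(-262143\right) \left(-9\right) = 2359287$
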